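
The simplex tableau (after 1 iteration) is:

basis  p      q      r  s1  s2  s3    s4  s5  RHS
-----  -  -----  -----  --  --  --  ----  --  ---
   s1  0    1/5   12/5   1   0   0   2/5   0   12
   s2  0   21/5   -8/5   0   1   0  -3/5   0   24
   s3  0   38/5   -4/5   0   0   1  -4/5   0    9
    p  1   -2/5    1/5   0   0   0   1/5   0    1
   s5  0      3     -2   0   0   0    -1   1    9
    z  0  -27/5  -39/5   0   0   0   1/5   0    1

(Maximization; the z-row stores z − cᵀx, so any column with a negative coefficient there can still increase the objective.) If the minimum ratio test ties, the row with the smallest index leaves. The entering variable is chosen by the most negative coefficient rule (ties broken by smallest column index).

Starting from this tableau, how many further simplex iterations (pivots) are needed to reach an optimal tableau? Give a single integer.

2

pivot: r in, s1 out → z = 40
pivot: q in, s3 out → z = 4421/92
No improving column remains; optimal.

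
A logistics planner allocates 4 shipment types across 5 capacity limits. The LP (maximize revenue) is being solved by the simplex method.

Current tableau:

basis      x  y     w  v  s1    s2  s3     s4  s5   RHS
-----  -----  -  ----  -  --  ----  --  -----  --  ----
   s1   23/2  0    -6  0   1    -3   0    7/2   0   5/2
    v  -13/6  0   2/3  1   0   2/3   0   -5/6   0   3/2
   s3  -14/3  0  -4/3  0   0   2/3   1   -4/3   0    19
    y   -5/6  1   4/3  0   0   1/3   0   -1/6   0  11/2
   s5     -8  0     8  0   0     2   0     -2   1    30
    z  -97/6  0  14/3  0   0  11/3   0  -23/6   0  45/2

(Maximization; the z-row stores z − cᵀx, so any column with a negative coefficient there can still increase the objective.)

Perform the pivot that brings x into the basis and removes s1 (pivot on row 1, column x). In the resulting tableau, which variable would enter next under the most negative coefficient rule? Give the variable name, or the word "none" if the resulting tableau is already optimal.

w

Pivot element 23/2. New z-row = old z-row − (-97/6)·(row 1/(23/2)).
Updated z-row coefficients: x: 0, y: 0, w: -260/69, v: 0, s1: 97/69, s2: -38/69, s3: 0, s4: 25/23, s5: 0.
The most negative is -260/69 in column w, so w would enter next.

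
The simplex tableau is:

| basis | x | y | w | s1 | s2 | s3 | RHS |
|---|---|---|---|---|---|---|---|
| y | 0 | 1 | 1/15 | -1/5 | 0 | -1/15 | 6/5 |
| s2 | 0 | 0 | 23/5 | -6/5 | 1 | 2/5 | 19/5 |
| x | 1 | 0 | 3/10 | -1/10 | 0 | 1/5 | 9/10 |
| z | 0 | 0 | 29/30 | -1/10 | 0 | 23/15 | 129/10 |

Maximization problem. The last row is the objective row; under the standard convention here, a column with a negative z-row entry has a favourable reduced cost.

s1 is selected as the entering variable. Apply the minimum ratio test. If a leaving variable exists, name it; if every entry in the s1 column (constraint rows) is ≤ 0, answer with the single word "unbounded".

unbounded

s1-column entries: row 1: -1/5, row 2: -6/5, row 3: -1/10. All ≤ 0, so s1 can increase without bound; the LP is unbounded in this direction.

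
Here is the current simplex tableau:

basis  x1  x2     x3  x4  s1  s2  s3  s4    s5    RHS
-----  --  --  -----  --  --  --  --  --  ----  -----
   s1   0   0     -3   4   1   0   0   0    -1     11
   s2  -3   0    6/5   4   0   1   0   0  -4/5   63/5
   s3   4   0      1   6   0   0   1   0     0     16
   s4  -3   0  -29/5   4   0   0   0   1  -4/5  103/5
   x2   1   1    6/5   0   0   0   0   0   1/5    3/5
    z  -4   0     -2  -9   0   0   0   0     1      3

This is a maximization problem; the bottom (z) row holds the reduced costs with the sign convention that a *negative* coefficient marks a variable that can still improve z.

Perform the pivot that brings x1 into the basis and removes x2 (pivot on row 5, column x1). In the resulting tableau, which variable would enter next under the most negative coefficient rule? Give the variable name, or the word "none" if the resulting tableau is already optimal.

x4

Pivot element 1. New z-row = old z-row − (-4)·(row 5/1).
Updated z-row coefficients: x1: 0, x2: 4, x3: 14/5, x4: -9, s1: 0, s2: 0, s3: 0, s4: 0, s5: 9/5.
The most negative is -9 in column x4, so x4 would enter next.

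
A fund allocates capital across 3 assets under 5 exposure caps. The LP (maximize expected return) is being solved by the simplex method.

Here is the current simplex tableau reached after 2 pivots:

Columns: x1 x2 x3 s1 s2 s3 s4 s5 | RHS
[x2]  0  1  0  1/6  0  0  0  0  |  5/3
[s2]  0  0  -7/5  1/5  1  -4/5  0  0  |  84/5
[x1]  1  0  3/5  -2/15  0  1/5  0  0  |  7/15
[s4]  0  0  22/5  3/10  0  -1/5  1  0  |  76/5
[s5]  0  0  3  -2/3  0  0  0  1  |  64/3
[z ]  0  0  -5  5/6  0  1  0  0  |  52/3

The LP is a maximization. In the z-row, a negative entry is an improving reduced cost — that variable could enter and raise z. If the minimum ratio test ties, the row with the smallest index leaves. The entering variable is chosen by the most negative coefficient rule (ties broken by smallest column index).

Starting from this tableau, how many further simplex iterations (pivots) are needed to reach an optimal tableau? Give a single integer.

2

pivot: x3 in, x1 out → z = 191/9
pivot: s1 in, s4 out → z = 547/23
No improving column remains; optimal.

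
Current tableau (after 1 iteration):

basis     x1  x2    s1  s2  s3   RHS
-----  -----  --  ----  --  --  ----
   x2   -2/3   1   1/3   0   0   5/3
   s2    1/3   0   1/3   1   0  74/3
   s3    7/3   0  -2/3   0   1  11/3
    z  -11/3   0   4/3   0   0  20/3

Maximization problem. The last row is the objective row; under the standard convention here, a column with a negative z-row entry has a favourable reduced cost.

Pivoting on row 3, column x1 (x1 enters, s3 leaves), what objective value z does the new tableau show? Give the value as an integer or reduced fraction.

Minimum ratio for x1: (11/3)/(7/3) = 11/7.
z changes by −(z-row coeff of x1)·ratio = −(-11/3)·(11/7) = 121/21.
New z = 20/3 + (121/21) = 87/7.

87/7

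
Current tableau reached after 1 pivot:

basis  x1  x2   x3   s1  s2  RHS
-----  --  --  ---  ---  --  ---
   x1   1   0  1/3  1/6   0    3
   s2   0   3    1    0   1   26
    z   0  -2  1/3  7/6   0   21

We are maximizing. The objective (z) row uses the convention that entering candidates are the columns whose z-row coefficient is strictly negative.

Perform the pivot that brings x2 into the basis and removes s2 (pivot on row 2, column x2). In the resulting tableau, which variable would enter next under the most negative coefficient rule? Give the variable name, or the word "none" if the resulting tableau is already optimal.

none

Pivot element 3. New z-row = old z-row − (-2)·(row 2/3).
Updated z-row coefficients: x1: 0, x2: 0, x3: 1, s1: 7/6, s2: 2/3.
No coefficient is strictly negative; the tableau after this pivot is optimal.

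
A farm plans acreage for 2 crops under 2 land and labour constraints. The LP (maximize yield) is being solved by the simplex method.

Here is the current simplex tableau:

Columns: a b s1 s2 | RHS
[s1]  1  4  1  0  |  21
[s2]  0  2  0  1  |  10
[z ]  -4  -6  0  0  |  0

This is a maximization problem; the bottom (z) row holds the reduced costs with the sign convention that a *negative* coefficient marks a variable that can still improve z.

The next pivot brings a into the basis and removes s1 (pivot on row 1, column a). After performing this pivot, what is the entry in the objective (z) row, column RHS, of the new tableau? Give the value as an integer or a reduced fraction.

Pivot element is row 1, column a: 1.
Normalize row 1: new (row 1, RHS) = 21/1 = 21.
z-row ← z-row − (-4)·(new row 1): 0 − (-4)·21 = 84.

84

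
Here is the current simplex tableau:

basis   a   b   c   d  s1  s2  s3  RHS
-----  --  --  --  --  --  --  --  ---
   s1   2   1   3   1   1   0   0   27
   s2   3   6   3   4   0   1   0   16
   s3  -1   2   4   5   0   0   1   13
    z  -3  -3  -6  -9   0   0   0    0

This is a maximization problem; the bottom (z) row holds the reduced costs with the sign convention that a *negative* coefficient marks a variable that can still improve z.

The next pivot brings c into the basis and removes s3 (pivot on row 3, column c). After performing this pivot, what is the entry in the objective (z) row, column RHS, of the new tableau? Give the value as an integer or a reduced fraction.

39/2

Pivot element is row 3, column c: 4.
Normalize row 3: new (row 3, RHS) = 13/4 = 13/4.
z-row ← z-row − (-6)·(new row 3): 0 − (-6)·(13/4) = 39/2.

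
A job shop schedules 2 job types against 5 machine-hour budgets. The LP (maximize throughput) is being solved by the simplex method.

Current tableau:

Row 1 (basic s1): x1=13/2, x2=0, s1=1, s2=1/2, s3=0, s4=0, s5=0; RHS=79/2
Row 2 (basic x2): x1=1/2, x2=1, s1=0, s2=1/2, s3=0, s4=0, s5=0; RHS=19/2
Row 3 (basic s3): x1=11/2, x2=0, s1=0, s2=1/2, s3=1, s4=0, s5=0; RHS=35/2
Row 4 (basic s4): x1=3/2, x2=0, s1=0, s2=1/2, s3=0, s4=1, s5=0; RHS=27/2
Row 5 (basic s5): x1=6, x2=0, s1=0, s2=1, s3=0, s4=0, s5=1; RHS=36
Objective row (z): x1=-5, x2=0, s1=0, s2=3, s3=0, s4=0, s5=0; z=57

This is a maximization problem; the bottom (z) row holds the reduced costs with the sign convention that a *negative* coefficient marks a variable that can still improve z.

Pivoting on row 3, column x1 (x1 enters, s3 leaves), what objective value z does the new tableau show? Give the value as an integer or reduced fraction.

802/11

Minimum ratio for x1: (35/2)/(11/2) = 35/11.
z changes by −(z-row coeff of x1)·ratio = −(-5)·(35/11) = 175/11.
New z = 57 + (175/11) = 802/11.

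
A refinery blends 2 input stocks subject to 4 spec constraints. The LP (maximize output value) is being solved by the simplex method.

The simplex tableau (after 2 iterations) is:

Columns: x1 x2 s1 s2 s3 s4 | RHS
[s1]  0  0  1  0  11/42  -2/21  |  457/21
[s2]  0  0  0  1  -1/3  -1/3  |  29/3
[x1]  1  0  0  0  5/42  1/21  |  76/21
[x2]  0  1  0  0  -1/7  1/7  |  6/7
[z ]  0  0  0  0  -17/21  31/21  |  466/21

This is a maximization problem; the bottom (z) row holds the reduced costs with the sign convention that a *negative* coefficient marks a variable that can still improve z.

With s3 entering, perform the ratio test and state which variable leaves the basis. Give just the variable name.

x1

Ratios: row 1 (s1): (457/21)/(11/42) = 914/11; row 2 (s2): entry -1/3 ≤ 0, skip; row 3 (x1): (76/21)/(5/42) = 152/5; row 4 (x2): entry -1/7 ≤ 0, skip.
Minimum ratio 152/5 is in the x1 row, so x1 leaves.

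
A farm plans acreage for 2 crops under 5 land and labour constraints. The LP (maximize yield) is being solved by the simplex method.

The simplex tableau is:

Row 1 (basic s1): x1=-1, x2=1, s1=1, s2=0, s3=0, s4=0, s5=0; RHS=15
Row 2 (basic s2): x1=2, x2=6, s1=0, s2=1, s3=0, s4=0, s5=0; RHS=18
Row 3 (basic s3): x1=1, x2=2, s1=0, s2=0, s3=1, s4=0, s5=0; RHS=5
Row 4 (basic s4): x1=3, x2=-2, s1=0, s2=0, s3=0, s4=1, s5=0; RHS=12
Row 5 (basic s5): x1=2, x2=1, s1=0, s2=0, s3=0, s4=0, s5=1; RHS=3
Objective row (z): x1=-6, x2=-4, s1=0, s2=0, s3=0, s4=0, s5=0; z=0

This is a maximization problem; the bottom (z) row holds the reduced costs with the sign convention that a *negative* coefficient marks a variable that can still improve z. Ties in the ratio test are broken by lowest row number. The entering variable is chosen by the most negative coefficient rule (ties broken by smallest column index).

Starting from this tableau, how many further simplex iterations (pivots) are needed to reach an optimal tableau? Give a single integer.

2

pivot: x1 in, s5 out → z = 9
pivot: x2 in, s3 out → z = 34/3
No improving column remains; optimal.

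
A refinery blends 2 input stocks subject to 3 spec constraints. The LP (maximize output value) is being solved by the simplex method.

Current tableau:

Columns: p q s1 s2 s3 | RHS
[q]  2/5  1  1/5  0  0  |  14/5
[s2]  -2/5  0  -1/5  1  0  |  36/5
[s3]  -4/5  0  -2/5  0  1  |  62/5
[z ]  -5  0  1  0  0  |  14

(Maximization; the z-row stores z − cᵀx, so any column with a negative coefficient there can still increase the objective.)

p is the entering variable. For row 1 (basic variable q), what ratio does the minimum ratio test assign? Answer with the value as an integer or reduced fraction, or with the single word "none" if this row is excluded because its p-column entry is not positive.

Ratio = RHS / (p entry) = (14/5) / (2/5) = 7.

7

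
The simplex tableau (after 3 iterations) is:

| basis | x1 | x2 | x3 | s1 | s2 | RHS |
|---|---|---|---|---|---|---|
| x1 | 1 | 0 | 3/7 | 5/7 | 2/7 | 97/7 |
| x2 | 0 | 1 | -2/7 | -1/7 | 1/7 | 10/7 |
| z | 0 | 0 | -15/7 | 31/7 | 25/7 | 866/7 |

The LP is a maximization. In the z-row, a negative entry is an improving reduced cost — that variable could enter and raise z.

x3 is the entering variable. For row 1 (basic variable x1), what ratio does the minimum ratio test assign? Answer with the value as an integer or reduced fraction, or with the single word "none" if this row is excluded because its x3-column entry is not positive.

Ratio = RHS / (x3 entry) = (97/7) / (3/7) = 97/3.

97/3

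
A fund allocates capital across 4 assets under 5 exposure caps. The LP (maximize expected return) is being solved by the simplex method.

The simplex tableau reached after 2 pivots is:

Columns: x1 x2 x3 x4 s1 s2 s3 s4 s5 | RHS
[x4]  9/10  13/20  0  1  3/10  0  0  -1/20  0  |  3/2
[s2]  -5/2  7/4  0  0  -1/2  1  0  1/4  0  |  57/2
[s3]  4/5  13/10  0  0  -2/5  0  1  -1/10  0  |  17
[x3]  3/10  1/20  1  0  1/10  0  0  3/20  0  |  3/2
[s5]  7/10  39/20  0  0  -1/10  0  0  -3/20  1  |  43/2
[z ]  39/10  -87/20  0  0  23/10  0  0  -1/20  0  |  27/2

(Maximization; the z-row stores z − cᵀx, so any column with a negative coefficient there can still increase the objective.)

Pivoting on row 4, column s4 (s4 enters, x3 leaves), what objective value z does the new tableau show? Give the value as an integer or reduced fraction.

14

Minimum ratio for s4: (3/2)/(3/20) = 10.
z changes by −(z-row coeff of s4)·ratio = −(-1/20)·10 = 1/2.
New z = 27/2 + (1/2) = 14.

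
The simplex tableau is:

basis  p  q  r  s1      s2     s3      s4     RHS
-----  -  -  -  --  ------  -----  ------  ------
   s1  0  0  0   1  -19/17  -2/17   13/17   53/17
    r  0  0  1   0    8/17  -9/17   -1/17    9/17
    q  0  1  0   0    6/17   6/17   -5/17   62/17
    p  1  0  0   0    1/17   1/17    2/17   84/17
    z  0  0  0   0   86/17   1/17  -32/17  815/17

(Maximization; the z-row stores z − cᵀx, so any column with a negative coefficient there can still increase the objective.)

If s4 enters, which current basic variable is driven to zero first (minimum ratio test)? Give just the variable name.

Ratios: row 1 (s1): (53/17)/(13/17) = 53/13; row 2 (r): entry -1/17 ≤ 0, skip; row 3 (q): entry -5/17 ≤ 0, skip; row 4 (p): (84/17)/(2/17) = 42.
Minimum ratio 53/13 is in the s1 row, so s1 leaves.

s1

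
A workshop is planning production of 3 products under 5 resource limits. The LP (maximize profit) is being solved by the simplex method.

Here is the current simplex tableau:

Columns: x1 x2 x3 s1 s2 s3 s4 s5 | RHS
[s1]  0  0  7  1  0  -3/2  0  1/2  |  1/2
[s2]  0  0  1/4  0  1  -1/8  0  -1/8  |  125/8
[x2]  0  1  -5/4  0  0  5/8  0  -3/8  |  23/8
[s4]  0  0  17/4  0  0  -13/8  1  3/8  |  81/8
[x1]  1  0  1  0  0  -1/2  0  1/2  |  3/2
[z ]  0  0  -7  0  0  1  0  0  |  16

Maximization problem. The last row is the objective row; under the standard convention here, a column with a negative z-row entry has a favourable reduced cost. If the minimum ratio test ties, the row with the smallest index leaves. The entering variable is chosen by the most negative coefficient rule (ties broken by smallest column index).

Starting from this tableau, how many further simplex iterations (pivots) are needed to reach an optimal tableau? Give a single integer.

pivot: x3 in, s1 out → z = 33/2
pivot: s3 in, x2 out → z = 413/20
No improving column remains; optimal.

2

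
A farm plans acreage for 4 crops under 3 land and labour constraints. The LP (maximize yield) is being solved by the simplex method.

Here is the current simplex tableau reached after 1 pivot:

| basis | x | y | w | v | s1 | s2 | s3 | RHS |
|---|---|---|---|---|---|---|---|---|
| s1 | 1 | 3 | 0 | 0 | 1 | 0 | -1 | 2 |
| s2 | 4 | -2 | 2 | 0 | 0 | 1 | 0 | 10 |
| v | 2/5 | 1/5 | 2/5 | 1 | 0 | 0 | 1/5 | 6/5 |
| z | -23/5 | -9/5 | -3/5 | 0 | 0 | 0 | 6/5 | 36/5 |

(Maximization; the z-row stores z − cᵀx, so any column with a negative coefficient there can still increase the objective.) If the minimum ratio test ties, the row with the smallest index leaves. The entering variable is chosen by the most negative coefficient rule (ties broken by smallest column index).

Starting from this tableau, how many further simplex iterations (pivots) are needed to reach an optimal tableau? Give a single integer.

2

pivot: x in, s1 out → z = 82/5
pivot: s3 in, s2 out → z = 181/10
No improving column remains; optimal.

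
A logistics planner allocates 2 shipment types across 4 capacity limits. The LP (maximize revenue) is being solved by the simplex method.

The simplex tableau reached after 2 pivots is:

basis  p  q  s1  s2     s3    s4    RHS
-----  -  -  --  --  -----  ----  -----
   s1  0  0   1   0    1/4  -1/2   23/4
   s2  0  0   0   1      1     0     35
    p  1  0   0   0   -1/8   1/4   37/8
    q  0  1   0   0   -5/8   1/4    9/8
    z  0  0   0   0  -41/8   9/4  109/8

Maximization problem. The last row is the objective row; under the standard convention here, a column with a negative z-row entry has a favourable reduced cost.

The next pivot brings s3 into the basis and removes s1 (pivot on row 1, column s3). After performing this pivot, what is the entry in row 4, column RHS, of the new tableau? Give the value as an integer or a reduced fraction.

Pivot element is row 1, column s3: 1/4.
Normalize row 1: new (row 1, RHS) = (23/4)/(1/4) = 23.
row 4 ← row 4 − (-5/8)·(new row 1): 9/8 − (-5/8)·23 = 31/2.

31/2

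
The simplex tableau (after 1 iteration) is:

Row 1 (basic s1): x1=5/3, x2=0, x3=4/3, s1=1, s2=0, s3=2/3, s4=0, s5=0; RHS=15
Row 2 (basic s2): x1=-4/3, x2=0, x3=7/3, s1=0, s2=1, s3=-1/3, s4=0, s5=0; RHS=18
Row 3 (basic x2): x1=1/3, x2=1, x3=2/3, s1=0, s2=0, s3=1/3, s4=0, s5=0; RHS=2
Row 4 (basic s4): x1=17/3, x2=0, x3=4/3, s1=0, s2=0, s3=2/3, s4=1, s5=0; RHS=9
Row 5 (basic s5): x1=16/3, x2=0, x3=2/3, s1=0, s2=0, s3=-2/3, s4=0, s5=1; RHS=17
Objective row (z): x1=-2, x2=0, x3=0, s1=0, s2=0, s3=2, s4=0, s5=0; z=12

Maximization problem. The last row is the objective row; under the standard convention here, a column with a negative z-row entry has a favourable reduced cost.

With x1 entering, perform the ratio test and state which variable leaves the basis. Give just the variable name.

Ratios: row 1 (s1): 15/(5/3) = 9; row 2 (s2): entry -4/3 ≤ 0, skip; row 3 (x2): 2/(1/3) = 6; row 4 (s4): 9/(17/3) = 27/17; row 5 (s5): 17/(16/3) = 51/16.
Minimum ratio 27/17 is in the s4 row, so s4 leaves.

s4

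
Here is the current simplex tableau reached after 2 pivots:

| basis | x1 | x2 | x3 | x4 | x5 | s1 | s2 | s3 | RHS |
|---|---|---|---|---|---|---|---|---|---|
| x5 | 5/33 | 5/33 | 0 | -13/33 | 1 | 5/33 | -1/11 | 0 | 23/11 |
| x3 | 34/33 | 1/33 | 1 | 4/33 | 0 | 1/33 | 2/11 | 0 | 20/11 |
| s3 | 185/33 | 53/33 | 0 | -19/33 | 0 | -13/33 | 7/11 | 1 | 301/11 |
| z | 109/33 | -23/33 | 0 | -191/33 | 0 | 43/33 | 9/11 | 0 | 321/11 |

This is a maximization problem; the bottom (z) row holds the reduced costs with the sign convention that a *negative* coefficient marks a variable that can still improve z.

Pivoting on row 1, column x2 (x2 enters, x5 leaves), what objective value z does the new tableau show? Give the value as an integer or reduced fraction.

Minimum ratio for x2: (23/11)/(5/33) = 69/5.
z changes by −(z-row coeff of x2)·ratio = −(-23/33)·(69/5) = 529/55.
New z = 321/11 + (529/55) = 194/5.

194/5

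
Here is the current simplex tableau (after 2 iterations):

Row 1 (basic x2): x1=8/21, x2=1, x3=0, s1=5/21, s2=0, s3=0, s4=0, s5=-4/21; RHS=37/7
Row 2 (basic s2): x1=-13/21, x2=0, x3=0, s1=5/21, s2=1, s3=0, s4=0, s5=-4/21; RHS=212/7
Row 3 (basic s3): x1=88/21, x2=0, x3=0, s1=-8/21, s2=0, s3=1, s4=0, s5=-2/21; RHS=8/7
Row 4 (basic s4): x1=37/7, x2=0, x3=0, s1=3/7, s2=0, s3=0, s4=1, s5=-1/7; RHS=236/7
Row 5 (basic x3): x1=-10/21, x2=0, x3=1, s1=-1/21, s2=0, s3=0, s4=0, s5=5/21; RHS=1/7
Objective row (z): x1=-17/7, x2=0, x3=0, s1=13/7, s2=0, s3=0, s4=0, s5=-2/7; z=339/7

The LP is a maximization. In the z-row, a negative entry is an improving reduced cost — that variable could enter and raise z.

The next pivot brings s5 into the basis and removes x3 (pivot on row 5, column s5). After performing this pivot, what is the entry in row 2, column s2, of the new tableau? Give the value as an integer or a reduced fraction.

1

Pivot element is row 5, column s5: 5/21.
Normalize row 5: new (row 5, s2) = 0/(5/21) = 0.
row 2 ← row 2 − (-4/21)·(new row 5): 1 − (-4/21)·0 = 1.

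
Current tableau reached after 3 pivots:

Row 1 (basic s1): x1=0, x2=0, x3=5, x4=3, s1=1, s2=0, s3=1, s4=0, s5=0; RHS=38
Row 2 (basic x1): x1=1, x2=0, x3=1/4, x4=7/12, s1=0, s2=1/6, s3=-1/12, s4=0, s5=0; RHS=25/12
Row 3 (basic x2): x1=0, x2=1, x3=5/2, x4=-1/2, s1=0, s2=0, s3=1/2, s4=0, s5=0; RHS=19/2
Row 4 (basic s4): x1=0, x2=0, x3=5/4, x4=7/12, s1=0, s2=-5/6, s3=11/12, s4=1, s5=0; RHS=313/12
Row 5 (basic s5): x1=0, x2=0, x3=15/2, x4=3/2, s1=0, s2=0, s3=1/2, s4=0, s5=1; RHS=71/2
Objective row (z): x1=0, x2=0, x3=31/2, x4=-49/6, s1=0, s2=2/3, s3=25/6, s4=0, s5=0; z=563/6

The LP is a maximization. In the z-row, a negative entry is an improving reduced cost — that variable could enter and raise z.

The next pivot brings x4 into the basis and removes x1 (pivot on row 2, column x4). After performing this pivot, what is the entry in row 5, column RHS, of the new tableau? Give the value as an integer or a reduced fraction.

211/7

Pivot element is row 2, column x4: 7/12.
Normalize row 2: new (row 2, RHS) = (25/12)/(7/12) = 25/7.
row 5 ← row 5 − (3/2)·(new row 2): 71/2 − (3/2)·(25/7) = 211/7.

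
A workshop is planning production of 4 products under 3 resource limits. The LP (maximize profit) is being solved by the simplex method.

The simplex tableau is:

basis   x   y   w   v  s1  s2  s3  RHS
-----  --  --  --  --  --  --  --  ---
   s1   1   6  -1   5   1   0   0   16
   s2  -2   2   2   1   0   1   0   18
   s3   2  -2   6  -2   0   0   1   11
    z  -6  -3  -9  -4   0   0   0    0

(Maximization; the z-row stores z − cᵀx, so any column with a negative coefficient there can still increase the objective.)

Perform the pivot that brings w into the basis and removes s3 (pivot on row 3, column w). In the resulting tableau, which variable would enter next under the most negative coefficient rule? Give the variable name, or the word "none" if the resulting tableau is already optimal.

v

Pivot element 6. New z-row = old z-row − (-9)·(row 3/6).
Updated z-row coefficients: x: -3, y: -6, w: 0, v: -7, s1: 0, s2: 0, s3: 3/2.
The most negative is -7 in column v, so v would enter next.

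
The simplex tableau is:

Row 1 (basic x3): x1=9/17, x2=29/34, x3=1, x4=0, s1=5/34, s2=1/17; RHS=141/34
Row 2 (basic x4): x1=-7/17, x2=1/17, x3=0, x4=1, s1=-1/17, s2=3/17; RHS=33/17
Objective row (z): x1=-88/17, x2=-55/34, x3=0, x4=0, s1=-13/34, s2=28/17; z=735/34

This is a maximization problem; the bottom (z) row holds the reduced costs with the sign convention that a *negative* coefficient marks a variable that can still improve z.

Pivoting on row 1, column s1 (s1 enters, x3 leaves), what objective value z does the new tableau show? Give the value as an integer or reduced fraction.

162/5

Minimum ratio for s1: (141/34)/(5/34) = 141/5.
z changes by −(z-row coeff of s1)·ratio = −(-13/34)·(141/5) = 1833/170.
New z = 735/34 + (1833/170) = 162/5.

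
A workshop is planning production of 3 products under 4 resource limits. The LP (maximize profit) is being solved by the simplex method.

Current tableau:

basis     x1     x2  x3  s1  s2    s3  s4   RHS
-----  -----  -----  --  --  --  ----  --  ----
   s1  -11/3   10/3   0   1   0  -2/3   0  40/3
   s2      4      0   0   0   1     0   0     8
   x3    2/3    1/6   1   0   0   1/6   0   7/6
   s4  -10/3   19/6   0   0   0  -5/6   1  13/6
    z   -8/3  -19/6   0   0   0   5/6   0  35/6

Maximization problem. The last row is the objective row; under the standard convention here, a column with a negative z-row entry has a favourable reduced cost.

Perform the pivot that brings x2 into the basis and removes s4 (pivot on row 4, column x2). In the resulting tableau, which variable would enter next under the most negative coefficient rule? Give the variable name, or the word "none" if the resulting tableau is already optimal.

Pivot element 19/6. New z-row = old z-row − (-19/6)·(row 4/(19/6)).
Updated z-row coefficients: x1: -6, x2: 0, x3: 0, s1: 0, s2: 0, s3: 0, s4: 1.
The most negative is -6 in column x1, so x1 would enter next.

x1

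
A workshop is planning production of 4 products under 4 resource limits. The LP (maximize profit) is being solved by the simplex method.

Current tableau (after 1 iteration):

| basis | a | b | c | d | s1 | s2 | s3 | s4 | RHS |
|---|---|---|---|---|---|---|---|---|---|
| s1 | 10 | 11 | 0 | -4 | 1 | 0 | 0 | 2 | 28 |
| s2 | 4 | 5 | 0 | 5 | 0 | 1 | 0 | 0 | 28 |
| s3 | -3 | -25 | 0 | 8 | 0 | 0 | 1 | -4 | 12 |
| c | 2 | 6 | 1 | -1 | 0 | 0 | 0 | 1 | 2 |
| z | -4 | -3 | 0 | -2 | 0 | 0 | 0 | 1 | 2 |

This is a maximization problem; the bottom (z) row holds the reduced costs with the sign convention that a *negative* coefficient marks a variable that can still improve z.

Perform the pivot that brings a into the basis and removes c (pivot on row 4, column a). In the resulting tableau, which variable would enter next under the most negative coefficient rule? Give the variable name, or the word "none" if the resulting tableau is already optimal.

d

Pivot element 2. New z-row = old z-row − (-4)·(row 4/2).
Updated z-row coefficients: a: 0, b: 9, c: 2, d: -4, s1: 0, s2: 0, s3: 0, s4: 3.
The most negative is -4 in column d, so d would enter next.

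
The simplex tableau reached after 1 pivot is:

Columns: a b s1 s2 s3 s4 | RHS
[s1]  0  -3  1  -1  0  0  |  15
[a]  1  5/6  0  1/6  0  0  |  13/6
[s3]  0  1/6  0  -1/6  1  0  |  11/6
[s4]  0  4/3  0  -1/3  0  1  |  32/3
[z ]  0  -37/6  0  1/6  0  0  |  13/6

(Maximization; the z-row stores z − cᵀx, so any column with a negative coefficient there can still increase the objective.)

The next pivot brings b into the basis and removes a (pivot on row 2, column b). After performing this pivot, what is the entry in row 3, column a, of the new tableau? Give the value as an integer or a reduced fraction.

Pivot element is row 2, column b: 5/6.
Normalize row 2: new (row 2, a) = 1/(5/6) = 6/5.
row 3 ← row 3 − (1/6)·(new row 2): 0 − (1/6)·(6/5) = -1/5.

-1/5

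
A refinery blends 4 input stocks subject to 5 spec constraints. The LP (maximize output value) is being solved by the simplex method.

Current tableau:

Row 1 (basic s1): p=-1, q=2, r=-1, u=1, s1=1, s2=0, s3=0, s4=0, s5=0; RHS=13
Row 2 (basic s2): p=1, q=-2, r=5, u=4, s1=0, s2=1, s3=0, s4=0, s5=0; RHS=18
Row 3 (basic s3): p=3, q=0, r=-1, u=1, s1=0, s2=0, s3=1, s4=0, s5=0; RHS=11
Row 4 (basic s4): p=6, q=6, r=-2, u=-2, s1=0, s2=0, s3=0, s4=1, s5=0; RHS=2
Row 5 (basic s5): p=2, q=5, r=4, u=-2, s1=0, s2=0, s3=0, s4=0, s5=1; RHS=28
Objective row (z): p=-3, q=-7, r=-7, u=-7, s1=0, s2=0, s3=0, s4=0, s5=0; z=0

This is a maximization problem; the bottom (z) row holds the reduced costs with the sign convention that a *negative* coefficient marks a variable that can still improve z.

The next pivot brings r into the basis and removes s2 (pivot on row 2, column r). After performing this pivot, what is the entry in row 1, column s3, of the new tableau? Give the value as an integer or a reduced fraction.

0

Pivot element is row 2, column r: 5.
Normalize row 2: new (row 2, s3) = 0/5 = 0.
row 1 ← row 1 − (-1)·(new row 2): 0 − (-1)·0 = 0.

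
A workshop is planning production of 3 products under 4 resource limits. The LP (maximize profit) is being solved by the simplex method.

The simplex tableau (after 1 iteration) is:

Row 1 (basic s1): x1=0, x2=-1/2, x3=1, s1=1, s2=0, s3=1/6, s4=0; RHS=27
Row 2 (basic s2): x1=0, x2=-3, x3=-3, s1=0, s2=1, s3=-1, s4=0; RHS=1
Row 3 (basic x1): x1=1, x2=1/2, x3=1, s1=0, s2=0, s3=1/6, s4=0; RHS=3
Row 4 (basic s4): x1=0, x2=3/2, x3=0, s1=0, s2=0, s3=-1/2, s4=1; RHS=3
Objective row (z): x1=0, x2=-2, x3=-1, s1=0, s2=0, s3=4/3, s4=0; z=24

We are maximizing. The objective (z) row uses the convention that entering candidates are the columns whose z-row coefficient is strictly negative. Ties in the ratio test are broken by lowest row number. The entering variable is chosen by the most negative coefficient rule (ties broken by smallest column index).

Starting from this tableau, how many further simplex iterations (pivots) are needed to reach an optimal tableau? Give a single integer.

2

pivot: x2 in, s4 out → z = 28
pivot: x3 in, x1 out → z = 30
No improving column remains; optimal.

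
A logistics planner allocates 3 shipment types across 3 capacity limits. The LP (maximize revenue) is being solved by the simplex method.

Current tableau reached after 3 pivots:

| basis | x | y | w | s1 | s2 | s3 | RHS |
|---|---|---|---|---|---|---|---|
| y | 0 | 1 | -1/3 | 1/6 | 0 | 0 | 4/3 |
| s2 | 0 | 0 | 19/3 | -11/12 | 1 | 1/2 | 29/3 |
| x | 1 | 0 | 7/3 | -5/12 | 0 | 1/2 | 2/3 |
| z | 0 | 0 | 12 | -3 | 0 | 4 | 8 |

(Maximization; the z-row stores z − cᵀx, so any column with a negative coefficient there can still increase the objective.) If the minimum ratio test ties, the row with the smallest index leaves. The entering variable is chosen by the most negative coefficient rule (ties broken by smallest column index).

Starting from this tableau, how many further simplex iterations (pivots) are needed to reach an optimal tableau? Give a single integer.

pivot: s1 in, y out → z = 32
No improving column remains; optimal.

1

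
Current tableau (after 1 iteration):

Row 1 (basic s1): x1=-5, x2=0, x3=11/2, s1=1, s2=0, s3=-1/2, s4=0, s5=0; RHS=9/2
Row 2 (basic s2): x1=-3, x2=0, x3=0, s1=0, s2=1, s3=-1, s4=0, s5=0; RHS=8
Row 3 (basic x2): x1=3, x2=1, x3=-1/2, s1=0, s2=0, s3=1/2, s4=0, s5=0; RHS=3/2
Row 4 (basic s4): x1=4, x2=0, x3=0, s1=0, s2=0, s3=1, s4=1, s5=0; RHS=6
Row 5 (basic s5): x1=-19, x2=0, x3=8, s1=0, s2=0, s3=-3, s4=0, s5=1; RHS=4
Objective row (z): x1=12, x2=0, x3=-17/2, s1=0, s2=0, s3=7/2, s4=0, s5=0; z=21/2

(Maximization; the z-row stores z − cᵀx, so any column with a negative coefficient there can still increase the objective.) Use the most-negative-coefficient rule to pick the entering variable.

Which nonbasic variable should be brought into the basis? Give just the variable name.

Objective-row coefficients: x1: 12, x2: 0, x3: -17/2, s1: 0, s2: 0, s3: 7/2, s4: 0, s5: 0.
The most negative is -17/2 in column x3, so x3 enters.

x3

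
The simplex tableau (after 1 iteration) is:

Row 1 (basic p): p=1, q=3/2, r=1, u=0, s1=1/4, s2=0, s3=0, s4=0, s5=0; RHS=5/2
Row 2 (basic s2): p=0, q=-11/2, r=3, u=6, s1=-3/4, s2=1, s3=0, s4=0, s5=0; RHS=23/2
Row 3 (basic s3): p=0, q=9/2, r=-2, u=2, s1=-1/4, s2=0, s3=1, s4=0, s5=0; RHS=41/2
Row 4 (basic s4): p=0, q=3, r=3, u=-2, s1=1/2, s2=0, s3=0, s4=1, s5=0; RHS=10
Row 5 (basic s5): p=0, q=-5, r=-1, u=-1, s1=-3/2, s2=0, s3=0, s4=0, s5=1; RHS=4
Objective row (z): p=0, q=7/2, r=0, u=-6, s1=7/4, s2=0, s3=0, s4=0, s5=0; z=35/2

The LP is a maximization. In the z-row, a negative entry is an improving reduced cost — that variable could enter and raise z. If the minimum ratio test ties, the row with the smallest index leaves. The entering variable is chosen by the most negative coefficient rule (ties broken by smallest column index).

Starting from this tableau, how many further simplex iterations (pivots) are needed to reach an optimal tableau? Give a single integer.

pivot: u in, s2 out → z = 29
pivot: q in, p out → z = 97/3
No improving column remains; optimal.

2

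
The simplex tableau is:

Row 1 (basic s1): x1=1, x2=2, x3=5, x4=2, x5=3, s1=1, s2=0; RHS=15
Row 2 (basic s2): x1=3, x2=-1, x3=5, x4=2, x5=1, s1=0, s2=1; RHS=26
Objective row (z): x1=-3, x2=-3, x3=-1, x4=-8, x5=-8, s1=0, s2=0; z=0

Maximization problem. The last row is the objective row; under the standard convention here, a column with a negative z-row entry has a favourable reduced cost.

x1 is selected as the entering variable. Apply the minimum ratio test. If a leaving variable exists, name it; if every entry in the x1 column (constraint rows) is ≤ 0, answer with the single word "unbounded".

Ratios: row 1 (s1): 15/1 = 15; row 2 (s2): 26/3 = 26/3.
Minimum ratio is in the s2 row, so s2 leaves.

s2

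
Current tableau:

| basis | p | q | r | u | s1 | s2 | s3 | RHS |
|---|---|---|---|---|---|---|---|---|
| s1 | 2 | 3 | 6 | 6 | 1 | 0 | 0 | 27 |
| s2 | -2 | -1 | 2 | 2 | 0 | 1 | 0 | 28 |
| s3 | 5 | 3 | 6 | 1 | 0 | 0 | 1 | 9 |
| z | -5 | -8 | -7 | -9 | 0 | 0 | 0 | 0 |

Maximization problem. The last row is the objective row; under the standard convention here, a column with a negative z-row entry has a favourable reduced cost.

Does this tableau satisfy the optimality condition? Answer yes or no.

Column p has objective-row coefficient -5, which is negative; an improving pivot exists, so not yet optimal.

no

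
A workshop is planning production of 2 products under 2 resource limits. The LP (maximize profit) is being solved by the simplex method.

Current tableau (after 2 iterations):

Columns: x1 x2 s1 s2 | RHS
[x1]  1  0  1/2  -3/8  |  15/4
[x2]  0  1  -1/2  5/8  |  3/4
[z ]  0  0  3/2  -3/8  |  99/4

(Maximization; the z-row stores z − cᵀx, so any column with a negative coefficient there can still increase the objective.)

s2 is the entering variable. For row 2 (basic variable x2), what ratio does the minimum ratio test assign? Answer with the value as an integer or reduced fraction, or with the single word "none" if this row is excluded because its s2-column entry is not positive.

Ratio = RHS / (s2 entry) = (3/4) / (5/8) = 6/5.

6/5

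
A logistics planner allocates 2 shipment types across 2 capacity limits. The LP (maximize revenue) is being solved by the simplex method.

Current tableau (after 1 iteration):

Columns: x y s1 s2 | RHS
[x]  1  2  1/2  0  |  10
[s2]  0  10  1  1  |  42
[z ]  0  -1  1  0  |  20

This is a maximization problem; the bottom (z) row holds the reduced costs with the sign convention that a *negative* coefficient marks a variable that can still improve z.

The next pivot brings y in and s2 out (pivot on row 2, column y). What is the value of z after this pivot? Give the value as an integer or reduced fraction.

Minimum ratio for y: 42/10 = 21/5.
z changes by −(z-row coeff of y)·ratio = −(-1)·(21/5) = 21/5.
New z = 20 + (21/5) = 121/5.

121/5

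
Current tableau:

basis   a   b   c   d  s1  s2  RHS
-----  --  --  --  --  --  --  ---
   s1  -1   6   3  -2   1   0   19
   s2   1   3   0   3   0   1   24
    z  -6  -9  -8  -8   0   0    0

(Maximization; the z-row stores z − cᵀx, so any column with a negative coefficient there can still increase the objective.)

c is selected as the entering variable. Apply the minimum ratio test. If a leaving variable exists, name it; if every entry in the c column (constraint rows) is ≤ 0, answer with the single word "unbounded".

s1

Ratios: row 1 (s1): 19/3 = 19/3; row 2 (s2): entry 0 ≤ 0, skip.
Minimum ratio is in the s1 row, so s1 leaves.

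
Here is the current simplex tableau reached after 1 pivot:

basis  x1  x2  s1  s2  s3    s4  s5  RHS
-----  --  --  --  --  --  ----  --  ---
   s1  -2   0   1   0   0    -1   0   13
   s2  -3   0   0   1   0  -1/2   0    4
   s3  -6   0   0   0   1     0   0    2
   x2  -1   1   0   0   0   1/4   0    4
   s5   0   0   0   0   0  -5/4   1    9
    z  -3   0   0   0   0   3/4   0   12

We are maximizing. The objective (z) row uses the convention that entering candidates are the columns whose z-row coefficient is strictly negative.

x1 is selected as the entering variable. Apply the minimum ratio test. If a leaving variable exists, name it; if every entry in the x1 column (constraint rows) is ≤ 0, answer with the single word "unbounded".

unbounded

x1-column entries: row 1: -2, row 2: -3, row 3: -6, row 4: -1, row 5: 0. All ≤ 0, so x1 can increase without bound; the LP is unbounded in this direction.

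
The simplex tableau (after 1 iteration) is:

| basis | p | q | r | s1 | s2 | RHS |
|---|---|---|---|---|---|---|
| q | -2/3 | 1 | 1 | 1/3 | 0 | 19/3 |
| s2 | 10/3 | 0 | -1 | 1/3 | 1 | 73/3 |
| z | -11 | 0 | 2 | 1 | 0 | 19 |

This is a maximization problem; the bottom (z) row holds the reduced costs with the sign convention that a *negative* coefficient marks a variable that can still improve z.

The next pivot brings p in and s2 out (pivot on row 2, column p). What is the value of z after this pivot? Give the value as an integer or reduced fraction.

Minimum ratio for p: (73/3)/(10/3) = 73/10.
z changes by −(z-row coeff of p)·ratio = −(-11)·(73/10) = 803/10.
New z = 19 + (803/10) = 993/10.

993/10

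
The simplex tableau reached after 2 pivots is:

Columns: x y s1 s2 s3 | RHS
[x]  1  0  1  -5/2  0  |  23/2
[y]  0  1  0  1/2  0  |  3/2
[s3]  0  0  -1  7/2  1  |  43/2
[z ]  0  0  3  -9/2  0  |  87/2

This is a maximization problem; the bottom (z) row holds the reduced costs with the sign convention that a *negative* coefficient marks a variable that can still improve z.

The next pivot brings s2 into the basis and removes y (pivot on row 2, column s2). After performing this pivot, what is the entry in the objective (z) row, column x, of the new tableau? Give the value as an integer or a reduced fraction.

0

Pivot element is row 2, column s2: 1/2.
Normalize row 2: new (row 2, x) = 0/(1/2) = 0.
z-row ← z-row − (-9/2)·(new row 2): 0 − (-9/2)·0 = 0.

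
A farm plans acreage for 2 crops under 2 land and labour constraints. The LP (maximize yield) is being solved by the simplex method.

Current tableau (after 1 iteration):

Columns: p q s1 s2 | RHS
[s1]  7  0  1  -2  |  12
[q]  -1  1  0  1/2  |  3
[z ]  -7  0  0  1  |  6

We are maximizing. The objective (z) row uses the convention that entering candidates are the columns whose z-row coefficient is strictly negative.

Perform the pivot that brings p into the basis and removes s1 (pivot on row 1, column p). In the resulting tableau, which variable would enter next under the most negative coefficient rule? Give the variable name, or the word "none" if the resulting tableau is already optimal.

s2

Pivot element 7. New z-row = old z-row − (-7)·(row 1/7).
Updated z-row coefficients: p: 0, q: 0, s1: 1, s2: -1.
The most negative is -1 in column s2, so s2 would enter next.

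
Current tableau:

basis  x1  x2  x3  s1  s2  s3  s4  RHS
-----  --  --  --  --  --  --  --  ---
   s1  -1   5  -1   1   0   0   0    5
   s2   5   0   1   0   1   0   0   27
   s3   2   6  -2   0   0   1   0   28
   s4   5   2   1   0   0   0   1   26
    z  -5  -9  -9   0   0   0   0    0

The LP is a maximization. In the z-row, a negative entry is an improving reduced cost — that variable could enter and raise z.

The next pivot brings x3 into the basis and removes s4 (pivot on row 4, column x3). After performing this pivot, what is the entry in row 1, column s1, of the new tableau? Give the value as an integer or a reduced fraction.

1

Pivot element is row 4, column x3: 1.
Normalize row 4: new (row 4, s1) = 0/1 = 0.
row 1 ← row 1 − (-1)·(new row 4): 1 − (-1)·0 = 1.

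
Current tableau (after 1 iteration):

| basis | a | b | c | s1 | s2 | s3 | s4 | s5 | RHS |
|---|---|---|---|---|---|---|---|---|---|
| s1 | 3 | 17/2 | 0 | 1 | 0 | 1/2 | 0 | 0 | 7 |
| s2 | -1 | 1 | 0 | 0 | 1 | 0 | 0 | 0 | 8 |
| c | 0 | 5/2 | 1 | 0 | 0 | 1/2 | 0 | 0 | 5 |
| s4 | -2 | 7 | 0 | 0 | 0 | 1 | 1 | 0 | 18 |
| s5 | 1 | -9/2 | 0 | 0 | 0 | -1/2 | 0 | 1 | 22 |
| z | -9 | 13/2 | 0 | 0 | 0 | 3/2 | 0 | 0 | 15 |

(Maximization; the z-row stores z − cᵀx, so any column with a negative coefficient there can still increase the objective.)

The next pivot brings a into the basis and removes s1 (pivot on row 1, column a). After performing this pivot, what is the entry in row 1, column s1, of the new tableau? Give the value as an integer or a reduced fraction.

1/3

Pivot element is row 1, column a: 3.
Normalize row 1: new (row 1, s1) = 1/3 = 1/3.
Row 1 is the pivot row, so the entry is 1/3.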